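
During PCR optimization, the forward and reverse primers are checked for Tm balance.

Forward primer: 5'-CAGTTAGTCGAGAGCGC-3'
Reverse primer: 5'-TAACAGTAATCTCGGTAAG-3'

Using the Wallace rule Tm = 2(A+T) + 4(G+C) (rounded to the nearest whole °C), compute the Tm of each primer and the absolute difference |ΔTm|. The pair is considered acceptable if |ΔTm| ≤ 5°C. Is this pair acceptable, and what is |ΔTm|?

|ΔTm| = 2°C; the pair is acceptable.

Forward: A=4 T=3 G=6 C=4 → Tm = 2·7 + 4·10 = 54°C.
Reverse: A=7 T=5 G=4 C=3 → Tm = 2·12 + 4·7 = 52°C.
|ΔTm| = |54 − 52| = 2°C, ≤ 5°C.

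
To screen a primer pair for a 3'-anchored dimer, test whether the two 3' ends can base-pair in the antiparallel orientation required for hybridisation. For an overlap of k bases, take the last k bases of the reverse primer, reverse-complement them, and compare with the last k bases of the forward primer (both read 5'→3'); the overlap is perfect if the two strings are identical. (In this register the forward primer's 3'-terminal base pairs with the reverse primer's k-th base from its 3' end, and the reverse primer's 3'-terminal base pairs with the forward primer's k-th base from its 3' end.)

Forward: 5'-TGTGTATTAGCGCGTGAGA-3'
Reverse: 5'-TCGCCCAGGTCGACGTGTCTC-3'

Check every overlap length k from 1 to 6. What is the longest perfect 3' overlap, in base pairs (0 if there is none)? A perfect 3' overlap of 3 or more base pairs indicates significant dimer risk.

Longest perfect overlap: 4 complementary base pairs; significant dimer risk (threshold 3).

Last 6 bases (5'→3') — forward …GTGAGA, reverse …TGTCTC.
Reverse complement of the reverse primer's last 6 bases: GAGACA; its first k bases are the reverse complement of the reverse primer's last k bases, so a perfect k-base overlap needs the forward primer's last k bases to equal them.
Comparing (forward last k vs required): k=1: A vs G ✗; k=2: GA vs GA ✓; k=3: AGA vs GAG ✗; k=4: GAGA vs GAGA ✓; k=5: TGAGA vs GAGAC ✗; k=6: GTGAGA vs GAGACA ✗.
Perfect overlaps at k = 2, 4; the largest is 4.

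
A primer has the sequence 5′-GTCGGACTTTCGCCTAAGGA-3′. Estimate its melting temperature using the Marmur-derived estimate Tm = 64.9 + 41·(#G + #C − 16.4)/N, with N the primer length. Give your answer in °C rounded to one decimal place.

53.8°C

Base counts: A=4, T=5, G=6, C=5; G+C = 11, N = 20.
Tm = 64.9 + 41·(11 − 16.4)/20 = 64.9 + -221.40/20 = 53.8°C.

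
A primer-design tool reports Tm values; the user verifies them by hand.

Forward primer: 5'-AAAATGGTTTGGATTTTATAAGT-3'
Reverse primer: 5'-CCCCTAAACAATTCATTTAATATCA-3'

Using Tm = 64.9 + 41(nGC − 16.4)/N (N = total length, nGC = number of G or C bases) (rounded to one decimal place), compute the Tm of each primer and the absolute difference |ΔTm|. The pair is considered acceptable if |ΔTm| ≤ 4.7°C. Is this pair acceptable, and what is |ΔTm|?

Forward: G+C = 5, N = 23 → Tm = 64.9 + 41·(5 − 16.4)/23 = 44.6°C.
Reverse: G+C = 7, N = 25 → Tm = 64.9 + 41·(7 − 16.4)/25 = 49.5°C.
|ΔTm| = |44.6 − 49.5| = 4.9°C, > 4.7°C.

|ΔTm| = 4.9°C; the pair is not acceptable.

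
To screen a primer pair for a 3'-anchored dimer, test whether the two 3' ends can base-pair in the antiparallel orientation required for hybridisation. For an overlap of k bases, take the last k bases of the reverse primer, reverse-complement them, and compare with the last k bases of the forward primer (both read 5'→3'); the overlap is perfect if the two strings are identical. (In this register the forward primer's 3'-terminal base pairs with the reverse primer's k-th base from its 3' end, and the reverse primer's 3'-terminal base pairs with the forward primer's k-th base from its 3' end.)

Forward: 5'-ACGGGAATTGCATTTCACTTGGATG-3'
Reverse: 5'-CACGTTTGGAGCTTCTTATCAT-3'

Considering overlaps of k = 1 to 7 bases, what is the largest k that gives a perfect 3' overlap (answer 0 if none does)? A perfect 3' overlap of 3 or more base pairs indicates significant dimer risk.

Last 7 bases (5'→3') — forward …TTGGATG, reverse …TTATCAT.
Reverse complement of the reverse primer's last 7 bases: ATGATAA; its first k bases are the reverse complement of the reverse primer's last k bases, so a perfect k-base overlap needs the forward primer's last k bases to equal them.
Comparing (forward last k vs required): k=1: G vs A ✗; k=2: TG vs AT ✗; k=3: ATG vs ATG ✓; k=4: GATG vs ATGA ✗; k=5: GGATG vs ATGAT ✗; k=6: TGGATG vs ATGATA ✗; k=7: TTGGATG vs ATGATAA ✗.
Only k = 3 is perfect, so the longest perfect 3' overlap is 3.

Longest perfect overlap: 3 complementary base pairs; significant dimer risk (threshold 3).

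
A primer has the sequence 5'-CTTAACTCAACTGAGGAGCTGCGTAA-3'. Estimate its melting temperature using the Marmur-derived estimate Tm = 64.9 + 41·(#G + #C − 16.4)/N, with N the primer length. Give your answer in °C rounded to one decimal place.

Base counts: A=8, T=6, G=6, C=6; G+C = 12, N = 26.
Tm = 64.9 + 41·(12 − 16.4)/26 = 64.9 + -180.40/26 = 58.0°C.

58.0°C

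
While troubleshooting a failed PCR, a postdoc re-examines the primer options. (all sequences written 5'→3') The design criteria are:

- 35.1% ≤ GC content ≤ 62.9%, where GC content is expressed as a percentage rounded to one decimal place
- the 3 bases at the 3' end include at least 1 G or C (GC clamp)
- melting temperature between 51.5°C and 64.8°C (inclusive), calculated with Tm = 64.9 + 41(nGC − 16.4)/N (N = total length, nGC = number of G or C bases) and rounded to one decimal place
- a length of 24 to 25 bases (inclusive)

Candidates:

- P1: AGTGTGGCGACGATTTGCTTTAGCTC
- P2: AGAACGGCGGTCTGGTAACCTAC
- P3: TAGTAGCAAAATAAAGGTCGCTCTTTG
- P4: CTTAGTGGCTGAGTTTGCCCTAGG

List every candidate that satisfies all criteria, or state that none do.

P1 (26 nt, A=4 T=9 G=8 C=5): GC 13/26 = 50.0% ✓; 3' end CTC has 2 G/C ✓; Tm = 64.9 + 41·(13 − 16.4)/26 = 59.5°C ✓; length 26, outside 24–25 ✗ — fails.
P2 (23 nt, A=6 T=4 G=7 C=6): GC 13/23 = 56.5% ✓; 3' end TAC has 1 G/C ✓; Tm = 64.9 + 41·(13 − 16.4)/23 = 58.8°C ✓; length 23, outside 24–25 ✗ — fails.
P3 (27 nt, A=9 T=8 G=6 C=4): GC 10/27 = 37.0% ✓; 3' end TTG has 1 G/C ✓; Tm = 64.9 + 41·(10 − 16.4)/27 = 55.2°C ✓; length 27, outside 24–25 ✗ — fails.
P4 (24 nt, A=3 T=8 G=8 C=5): GC 13/24 = 54.2% ✓; 3' end AGG has 2 G/C ✓; Tm = 64.9 + 41·(13 − 16.4)/24 = 59.1°C ✓; length 24 ✓ — passes.

P4 only.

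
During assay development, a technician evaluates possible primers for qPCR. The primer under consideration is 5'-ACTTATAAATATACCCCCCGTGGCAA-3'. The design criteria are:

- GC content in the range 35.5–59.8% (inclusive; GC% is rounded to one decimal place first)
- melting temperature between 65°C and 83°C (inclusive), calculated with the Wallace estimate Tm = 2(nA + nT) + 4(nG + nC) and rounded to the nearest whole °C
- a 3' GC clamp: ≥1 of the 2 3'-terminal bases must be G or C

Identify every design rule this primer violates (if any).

Base counts: A=9, T=6, G=3, C=8 (length 26).
GC content: GC 11/26 = 42.3% ✓
Tm: Tm = 2·15 + 4·11 = 74°C ✓
GC clamp: 3' end AA has 0 G/C, need ≥1 ✗

Fails: GC clamp.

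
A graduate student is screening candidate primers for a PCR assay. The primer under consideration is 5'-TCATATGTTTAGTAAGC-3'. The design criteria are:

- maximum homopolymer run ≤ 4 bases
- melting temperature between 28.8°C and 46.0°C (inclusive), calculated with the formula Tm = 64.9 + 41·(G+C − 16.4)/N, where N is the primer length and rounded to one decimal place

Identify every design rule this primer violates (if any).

Meets all criteria.

Base counts: A=5, T=7, G=3, C=2 (length 17).
homopolymer run: longest run = 3 ✓
Tm: Tm = 64.9 + 41·(5 − 16.4)/17 = 37.4°C ✓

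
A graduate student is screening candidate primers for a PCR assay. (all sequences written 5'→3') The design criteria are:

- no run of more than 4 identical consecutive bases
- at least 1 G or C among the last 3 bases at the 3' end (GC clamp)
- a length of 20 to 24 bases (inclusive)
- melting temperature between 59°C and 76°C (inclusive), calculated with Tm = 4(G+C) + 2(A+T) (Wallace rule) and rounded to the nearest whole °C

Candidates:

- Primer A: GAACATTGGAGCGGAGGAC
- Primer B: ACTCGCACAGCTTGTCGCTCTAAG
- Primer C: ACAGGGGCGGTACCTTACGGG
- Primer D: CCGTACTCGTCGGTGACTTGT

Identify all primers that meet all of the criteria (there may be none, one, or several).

Primer A (19 nt, A=6 T=2 G=8 C=3): longest run = 2 ✓; 3' end GAC has 2 G/C ✓; length 19, outside 20–24 ✗; Tm = 2·8 + 4·11 = 60°C ✓ — fails.
Primer B (24 nt, A=5 T=6 G=5 C=8): longest run = 2 ✓; 3' end AAG has 1 G/C ✓; length 24 ✓; Tm = 2·11 + 4·13 = 74°C ✓ — passes.
Primer C (21 nt, A=4 T=3 G=9 C=5): longest run = 4 ✓; 3' end GGG has 3 G/C ✓; length 21 ✓; Tm = 2·7 + 4·14 = 70°C ✓ — passes.
Primer D (21 nt, A=2 T=7 G=6 C=6): longest run = 2 ✓; 3' end TGT has 1 G/C ✓; length 21 ✓; Tm = 2·9 + 4·12 = 66°C ✓ — passes.

Primer B, Primer C and Primer D.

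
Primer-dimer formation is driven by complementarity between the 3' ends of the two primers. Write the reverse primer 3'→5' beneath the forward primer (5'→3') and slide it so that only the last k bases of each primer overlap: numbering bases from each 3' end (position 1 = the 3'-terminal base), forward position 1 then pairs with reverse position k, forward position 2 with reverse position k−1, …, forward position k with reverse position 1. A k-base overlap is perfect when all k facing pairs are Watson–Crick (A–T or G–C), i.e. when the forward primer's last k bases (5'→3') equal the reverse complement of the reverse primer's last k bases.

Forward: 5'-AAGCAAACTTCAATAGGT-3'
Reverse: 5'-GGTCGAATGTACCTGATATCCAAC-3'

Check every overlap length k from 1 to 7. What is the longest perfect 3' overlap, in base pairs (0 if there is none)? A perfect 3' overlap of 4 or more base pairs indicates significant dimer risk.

Longest perfect overlap: 2 complementary base pairs; below the dimer-risk threshold (threshold 4).

Last 7 bases (5'→3') — forward …AATAGGT, reverse …ATCCAAC.
Reverse complement of the reverse primer's last 7 bases: GTTGGAT; its first k bases are the reverse complement of the reverse primer's last k bases, so a perfect k-base overlap needs the forward primer's last k bases to equal them.
Comparing (forward last k vs required): k=1: T vs G ✗; k=2: GT vs GT ✓; k=3: GGT vs GTT ✗; k=4: AGGT vs GTTG ✗; k=5: TAGGT vs GTTGG ✗; k=6: ATAGGT vs GTTGGA ✗; k=7: AATAGGT vs GTTGGAT ✗.
Only k = 2 is perfect, so the longest perfect 3' overlap is 2.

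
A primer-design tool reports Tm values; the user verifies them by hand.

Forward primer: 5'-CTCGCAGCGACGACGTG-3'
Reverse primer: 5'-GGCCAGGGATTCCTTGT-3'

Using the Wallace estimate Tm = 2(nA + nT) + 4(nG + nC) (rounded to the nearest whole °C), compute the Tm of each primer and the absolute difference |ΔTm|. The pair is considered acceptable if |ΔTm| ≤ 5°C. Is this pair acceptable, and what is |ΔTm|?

|ΔTm| = 4°C; the pair is acceptable.

Forward: A=3 T=2 G=6 C=6 → Tm = 2·5 + 4·12 = 58°C.
Reverse: A=2 T=5 G=6 C=4 → Tm = 2·7 + 4·10 = 54°C.
|ΔTm| = |58 − 54| = 4°C, ≤ 5°C.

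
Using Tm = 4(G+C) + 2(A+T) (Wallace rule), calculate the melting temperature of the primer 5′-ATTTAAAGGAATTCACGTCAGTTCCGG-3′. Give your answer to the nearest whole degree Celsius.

Base counts: A=8, T=8, G=6, C=5 (length 27).
Tm = 2·(8+8) + 4·(6+5) = 2·16 + 4·11 = 32 + 44 = 76°C.

76°C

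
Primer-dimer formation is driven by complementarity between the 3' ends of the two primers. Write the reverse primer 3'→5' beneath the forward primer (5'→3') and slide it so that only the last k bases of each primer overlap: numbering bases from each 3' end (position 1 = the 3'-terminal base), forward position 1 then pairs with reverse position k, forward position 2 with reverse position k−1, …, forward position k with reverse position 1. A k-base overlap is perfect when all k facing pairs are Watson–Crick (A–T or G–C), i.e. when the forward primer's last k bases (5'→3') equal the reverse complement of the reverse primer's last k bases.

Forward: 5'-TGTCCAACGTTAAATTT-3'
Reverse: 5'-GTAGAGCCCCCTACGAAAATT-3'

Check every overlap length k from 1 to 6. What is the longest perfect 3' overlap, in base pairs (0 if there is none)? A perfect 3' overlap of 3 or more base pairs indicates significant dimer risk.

Last 6 bases (5'→3') — forward …AAATTT, reverse …AAAATT.
Reverse complement of the reverse primer's last 6 bases: AATTTT; its first k bases are the reverse complement of the reverse primer's last k bases, so a perfect k-base overlap needs the forward primer's last k bases to equal them.
Comparing (forward last k vs required): k=1: T vs A ✗; k=2: TT vs AA ✗; k=3: TTT vs AAT ✗; k=4: ATTT vs AATT ✗; k=5: AATTT vs AATTT ✓; k=6: AAATTT vs AATTTT ✗.
Only k = 5 is perfect, so the longest perfect 3' overlap is 5.

Longest perfect overlap: 5 complementary base pairs; significant dimer risk (threshold 3).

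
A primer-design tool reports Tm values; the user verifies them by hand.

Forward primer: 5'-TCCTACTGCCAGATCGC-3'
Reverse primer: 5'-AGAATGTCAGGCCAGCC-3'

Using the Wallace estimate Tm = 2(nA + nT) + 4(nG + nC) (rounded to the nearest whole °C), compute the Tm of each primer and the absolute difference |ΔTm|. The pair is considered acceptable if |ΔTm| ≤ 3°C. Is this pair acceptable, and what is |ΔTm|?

Forward: A=3 T=4 G=3 C=7 → Tm = 2·7 + 4·10 = 54°C.
Reverse: A=5 T=2 G=5 C=5 → Tm = 2·7 + 4·10 = 54°C.
|ΔTm| = |54 − 54| = 0°C, ≤ 3°C.

|ΔTm| = 0°C; the pair is acceptable.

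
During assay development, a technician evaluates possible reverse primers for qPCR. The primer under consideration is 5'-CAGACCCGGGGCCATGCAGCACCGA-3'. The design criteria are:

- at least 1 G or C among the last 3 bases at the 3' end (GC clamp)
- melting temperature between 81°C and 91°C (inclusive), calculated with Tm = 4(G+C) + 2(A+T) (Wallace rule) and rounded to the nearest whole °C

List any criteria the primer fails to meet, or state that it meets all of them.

Base counts: A=6, T=1, G=8, C=10 (length 25).
GC clamp: 3' end CGA has 2 G/C ✓
Tm: Tm = 2·7 + 4·18 = 86°C ✓

Meets all criteria.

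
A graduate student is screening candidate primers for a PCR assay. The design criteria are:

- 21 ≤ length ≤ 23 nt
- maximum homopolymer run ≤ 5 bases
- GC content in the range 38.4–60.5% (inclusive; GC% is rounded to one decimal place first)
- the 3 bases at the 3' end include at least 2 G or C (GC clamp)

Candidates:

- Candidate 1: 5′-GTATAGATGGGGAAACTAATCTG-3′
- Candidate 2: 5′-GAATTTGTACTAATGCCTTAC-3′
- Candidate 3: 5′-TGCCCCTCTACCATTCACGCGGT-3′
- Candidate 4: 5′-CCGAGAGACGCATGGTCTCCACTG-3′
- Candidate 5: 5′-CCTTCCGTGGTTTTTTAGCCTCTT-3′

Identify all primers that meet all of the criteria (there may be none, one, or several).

Candidate 1 only.

Candidate 1 (23 nt, A=8 T=6 G=7 C=2): length 23 ✓; longest run = 4 ✓; GC 9/23 = 39.1% ✓; 3' end CTG has 2 G/C ✓ — passes.
Candidate 2 (21 nt, A=6 T=8 G=3 C=4): length 21 ✓; longest run = 3 ✓; GC 7/21 = 33.3%, outside 38.4–60.5% ✗; 3' end TAC has 1 G/C, need ≥2 ✗ — fails.
Candidate 3 (23 nt, A=3 T=6 G=4 C=10): length 23 ✓; longest run = 4 ✓; GC 14/23 = 60.9%, outside 38.4–60.5% ✗; 3' end GGT has 2 G/C ✓ — fails.
Candidate 4 (24 nt, A=5 T=4 G=7 C=8): length 24, outside 21–23 ✗; longest run = 2 ✓; GC 15/24 = 62.5%, outside 38.4–60.5% ✗; 3' end CTG has 2 G/C ✓ — fails.
Candidate 5 (24 nt, A=1 T=12 G=4 C=7): length 24, outside 21–23 ✗; longest run = 6, exceeds 5 ✗; GC 11/24 = 45.8% ✓; 3' end CTT has 1 G/C, need ≥2 ✗ — fails.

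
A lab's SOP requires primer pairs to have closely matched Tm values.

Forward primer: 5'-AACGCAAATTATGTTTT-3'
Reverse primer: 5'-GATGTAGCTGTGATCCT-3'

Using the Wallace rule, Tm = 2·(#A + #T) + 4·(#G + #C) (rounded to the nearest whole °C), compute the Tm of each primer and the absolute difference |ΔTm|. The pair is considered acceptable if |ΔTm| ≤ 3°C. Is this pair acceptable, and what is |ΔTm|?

|ΔTm| = 8°C; the pair is not acceptable.

Forward: A=6 T=7 G=2 C=2 → Tm = 2·13 + 4·4 = 42°C.
Reverse: A=3 T=6 G=5 C=3 → Tm = 2·9 + 4·8 = 50°C.
|ΔTm| = |42 − 50| = 8°C, > 3°C.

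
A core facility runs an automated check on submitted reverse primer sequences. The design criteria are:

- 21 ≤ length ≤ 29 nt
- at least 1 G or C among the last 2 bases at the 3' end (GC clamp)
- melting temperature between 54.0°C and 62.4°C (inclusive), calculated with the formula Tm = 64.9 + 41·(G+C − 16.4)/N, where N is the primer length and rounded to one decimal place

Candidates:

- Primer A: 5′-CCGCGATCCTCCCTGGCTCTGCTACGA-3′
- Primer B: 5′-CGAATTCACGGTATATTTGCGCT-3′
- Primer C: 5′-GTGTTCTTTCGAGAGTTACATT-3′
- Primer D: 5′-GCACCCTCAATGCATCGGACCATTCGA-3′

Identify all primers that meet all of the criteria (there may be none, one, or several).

Primer A (27 nt, A=3 T=6 G=6 C=12): length 27 ✓; 3' end GA has 1 G/C ✓; Tm = 64.9 + 41·(18 − 16.4)/27 = 67.3°C, outside 54.0–62.4°C ✗ — fails.
Primer B (23 nt, A=5 T=8 G=5 C=5): length 23 ✓; 3' end CT has 1 G/C ✓; Tm = 64.9 + 41·(10 − 16.4)/23 = 53.5°C, outside 54.0–62.4°C ✗ — fails.
Primer C (22 nt, A=4 T=10 G=5 C=3): length 22 ✓; 3' end TT has 0 G/C, need ≥1 ✗; Tm = 64.9 + 41·(8 − 16.4)/22 = 49.2°C, outside 54.0–62.4°C ✗ — fails.
Primer D (27 nt, A=7 T=5 G=5 C=10): length 27 ✓; 3' end GA has 1 G/C ✓; Tm = 64.9 + 41·(15 − 16.4)/27 = 62.8°C, outside 54.0–62.4°C ✗ — fails.

None of the candidates satisfy all criteria.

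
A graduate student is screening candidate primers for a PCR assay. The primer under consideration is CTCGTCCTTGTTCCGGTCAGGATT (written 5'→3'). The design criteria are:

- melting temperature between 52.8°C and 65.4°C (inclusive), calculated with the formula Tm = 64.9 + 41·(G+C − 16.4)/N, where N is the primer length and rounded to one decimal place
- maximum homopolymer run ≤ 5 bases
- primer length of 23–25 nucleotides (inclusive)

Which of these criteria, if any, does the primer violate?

Base counts: A=2, T=9, G=6, C=7 (length 24).
Tm: Tm = 64.9 + 41·(13 − 16.4)/24 = 59.1°C ✓
homopolymer run: longest run = 2 ✓
length: length 24 ✓

Meets all criteria.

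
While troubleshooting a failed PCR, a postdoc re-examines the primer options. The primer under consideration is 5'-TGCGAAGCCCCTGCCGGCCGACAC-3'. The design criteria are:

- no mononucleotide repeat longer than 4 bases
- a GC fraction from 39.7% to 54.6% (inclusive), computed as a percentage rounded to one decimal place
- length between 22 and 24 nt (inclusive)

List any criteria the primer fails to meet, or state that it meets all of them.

Fails: GC content.

Base counts: A=4, T=2, G=7, C=11 (length 24).
homopolymer run: longest run = 4 ✓
GC content: GC 18/24 = 75.0%, outside 39.7–54.6% ✗
length: length 24 ✓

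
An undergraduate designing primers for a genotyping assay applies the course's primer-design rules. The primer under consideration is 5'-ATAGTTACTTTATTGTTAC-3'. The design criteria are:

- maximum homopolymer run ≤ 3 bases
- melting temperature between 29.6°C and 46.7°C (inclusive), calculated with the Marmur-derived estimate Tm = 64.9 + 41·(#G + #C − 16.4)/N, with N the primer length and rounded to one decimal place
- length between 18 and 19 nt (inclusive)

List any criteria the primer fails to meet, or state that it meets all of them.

Base counts: A=5, T=10, G=2, C=2 (length 19).
homopolymer run: longest run = 3 ✓
Tm: Tm = 64.9 + 41·(4 − 16.4)/19 = 38.1°C ✓
length: length 19 ✓

Meets all criteria.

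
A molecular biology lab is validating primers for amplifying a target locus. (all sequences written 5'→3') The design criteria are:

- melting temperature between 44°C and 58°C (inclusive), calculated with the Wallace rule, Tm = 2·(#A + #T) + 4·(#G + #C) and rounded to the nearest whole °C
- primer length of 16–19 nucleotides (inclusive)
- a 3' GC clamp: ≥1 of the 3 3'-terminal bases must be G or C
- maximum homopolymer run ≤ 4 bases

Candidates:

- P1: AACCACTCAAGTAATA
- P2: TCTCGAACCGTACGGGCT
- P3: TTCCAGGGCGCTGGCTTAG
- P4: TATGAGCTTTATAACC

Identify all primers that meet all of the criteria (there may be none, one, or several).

P1 (16 nt, A=8 T=3 G=1 C=4): Tm = 2·11 + 4·5 = 42°C, outside 44–58°C ✗; length 16 ✓; 3' end ATA has 0 G/C, need ≥1 ✗; longest run = 2 ✓ — fails.
P2 (18 nt, A=3 T=4 G=5 C=6): Tm = 2·7 + 4·11 = 58°C ✓; length 18 ✓; 3' end GCT has 2 G/C ✓; longest run = 3 ✓ — passes.
P3 (19 nt, A=2 T=5 G=7 C=5): Tm = 2·7 + 4·12 = 62°C, outside 44–58°C ✗; length 19 ✓; 3' end TAG has 1 G/C ✓; longest run = 3 ✓ — fails.
P4 (16 nt, A=5 T=6 G=2 C=3): Tm = 2·11 + 4·5 = 42°C, outside 44–58°C ✗; length 16 ✓; 3' end ACC has 2 G/C ✓; longest run = 3 ✓ — fails.

P2 only.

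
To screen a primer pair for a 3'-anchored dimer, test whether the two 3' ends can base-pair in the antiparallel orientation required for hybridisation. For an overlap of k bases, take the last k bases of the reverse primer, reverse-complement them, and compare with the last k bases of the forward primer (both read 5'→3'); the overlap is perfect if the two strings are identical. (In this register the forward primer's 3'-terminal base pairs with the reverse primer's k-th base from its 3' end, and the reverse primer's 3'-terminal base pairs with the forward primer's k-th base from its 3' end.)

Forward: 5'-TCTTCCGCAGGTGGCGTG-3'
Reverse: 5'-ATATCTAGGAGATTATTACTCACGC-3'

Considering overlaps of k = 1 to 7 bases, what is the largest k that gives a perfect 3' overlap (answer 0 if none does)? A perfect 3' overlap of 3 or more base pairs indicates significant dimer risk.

Last 7 bases (5'→3') — forward …TGGCGTG, reverse …CTCACGC.
Reverse complement of the reverse primer's last 7 bases: GCGTGAG; its first k bases are the reverse complement of the reverse primer's last k bases, so a perfect k-base overlap needs the forward primer's last k bases to equal them.
Comparing (forward last k vs required): k=1: G vs G ✓; k=2: TG vs GC ✗; k=3: GTG vs GCG ✗; k=4: CGTG vs GCGT ✗; k=5: GCGTG vs GCGTG ✓; k=6: GGCGTG vs GCGTGA ✗; k=7: TGGCGTG vs GCGTGAG ✗.
Perfect overlaps at k = 1, 5; the largest is 5.

Longest perfect overlap: 5 complementary base pairs; significant dimer risk (threshold 3).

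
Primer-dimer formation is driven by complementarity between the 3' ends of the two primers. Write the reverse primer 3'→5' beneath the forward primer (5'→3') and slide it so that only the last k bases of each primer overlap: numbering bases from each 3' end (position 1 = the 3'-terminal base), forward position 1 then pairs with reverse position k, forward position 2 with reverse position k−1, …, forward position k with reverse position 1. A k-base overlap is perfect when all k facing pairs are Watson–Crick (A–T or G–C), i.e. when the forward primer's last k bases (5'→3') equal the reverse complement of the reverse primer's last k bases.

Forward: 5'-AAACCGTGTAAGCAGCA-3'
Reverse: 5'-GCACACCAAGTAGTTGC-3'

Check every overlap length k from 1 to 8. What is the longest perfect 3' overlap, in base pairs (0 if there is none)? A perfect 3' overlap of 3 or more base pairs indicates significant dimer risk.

Longest perfect overlap: 3 complementary base pairs; significant dimer risk (threshold 3).

Last 8 bases (5'→3') — forward …AAGCAGCA, reverse …GTAGTTGC.
Reverse complement of the reverse primer's last 8 bases: GCAACTAC; its first k bases are the reverse complement of the reverse primer's last k bases, so a perfect k-base overlap needs the forward primer's last k bases to equal them.
Comparing (forward last k vs required): k=1: A vs G ✗; k=2: CA vs GC ✗; k=3: GCA vs GCA ✓; k=4: AGCA vs GCAA ✗; k=5: CAGCA vs GCAAC ✗; k=6: GCAGCA vs GCAACT ✗; k=7: AGCAGCA vs GCAACTA ✗; k=8: AAGCAGCA vs GCAACTAC ✗.
Only k = 3 is perfect, so the longest perfect 3' overlap is 3.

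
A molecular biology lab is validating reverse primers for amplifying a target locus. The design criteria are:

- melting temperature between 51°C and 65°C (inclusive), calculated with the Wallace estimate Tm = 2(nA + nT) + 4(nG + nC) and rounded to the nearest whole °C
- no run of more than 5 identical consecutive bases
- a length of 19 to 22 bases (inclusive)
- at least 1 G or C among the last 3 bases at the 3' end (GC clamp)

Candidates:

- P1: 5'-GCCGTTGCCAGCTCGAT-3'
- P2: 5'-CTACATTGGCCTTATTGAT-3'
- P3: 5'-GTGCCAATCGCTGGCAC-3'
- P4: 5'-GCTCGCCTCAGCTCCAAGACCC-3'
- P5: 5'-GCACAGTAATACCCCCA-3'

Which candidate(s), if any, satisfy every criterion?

P1 (17 nt, A=2 T=4 G=5 C=6): Tm = 2·6 + 4·11 = 56°C ✓; longest run = 2 ✓; length 17, outside 19–22 ✗; 3' end GAT has 1 G/C ✓ — fails.
P2 (19 nt, A=4 T=8 G=3 C=4): Tm = 2·12 + 4·7 = 52°C ✓; longest run = 2 ✓; length 19 ✓; 3' end GAT has 1 G/C ✓ — passes.
P3 (17 nt, A=3 T=3 G=5 C=6): Tm = 2·6 + 4·11 = 56°C ✓; longest run = 2 ✓; length 17, outside 19–22 ✗; 3' end CAC has 2 G/C ✓ — fails.
P4 (22 nt, A=4 T=3 G=4 C=11): Tm = 2·7 + 4·15 = 74°C, outside 51–65°C ✗; longest run = 3 ✓; length 22 ✓; 3' end CCC has 3 G/C ✓ — fails.
P5 (17 nt, A=6 T=2 G=2 C=7): Tm = 2·8 + 4·9 = 52°C ✓; longest run = 5 ✓; length 17, outside 19–22 ✗; 3' end CCA has 2 G/C ✓ — fails.

P2 only.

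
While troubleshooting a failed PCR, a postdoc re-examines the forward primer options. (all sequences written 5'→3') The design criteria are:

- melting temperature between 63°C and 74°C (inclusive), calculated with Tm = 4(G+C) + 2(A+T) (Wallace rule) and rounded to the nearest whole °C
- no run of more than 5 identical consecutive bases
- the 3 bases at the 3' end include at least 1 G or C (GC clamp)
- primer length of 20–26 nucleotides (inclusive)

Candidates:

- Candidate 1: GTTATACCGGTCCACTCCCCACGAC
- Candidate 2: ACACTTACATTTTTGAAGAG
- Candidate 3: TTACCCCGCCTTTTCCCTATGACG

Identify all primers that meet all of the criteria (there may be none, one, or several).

Candidate 1 (25 nt, A=5 T=5 G=4 C=11): Tm = 2·10 + 4·15 = 80°C, outside 63–74°C ✗; longest run = 4 ✓; 3' end GAC has 2 G/C ✓; length 25 ✓ — fails.
Candidate 2 (20 nt, A=7 T=7 G=3 C=3): Tm = 2·14 + 4·6 = 52°C, outside 63–74°C ✗; longest run = 5 ✓; 3' end GAG has 2 G/C ✓; length 20 ✓ — fails.
Candidate 3 (24 nt, A=3 T=8 G=3 C=10): Tm = 2·11 + 4·13 = 74°C ✓; longest run = 4 ✓; 3' end ACG has 2 G/C ✓; length 24 ✓ — passes.

Candidate 3 only.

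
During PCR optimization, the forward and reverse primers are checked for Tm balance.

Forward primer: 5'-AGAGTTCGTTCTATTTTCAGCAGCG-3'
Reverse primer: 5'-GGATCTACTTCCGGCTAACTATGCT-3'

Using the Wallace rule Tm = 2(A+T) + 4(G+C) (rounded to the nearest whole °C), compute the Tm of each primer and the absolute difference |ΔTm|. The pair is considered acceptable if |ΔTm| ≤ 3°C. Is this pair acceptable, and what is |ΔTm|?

Forward: A=5 T=9 G=6 C=5 → Tm = 2·14 + 4·11 = 72°C.
Reverse: A=5 T=8 G=5 C=7 → Tm = 2·13 + 4·12 = 74°C.
|ΔTm| = |72 − 74| = 2°C, ≤ 3°C.

|ΔTm| = 2°C; the pair is acceptable.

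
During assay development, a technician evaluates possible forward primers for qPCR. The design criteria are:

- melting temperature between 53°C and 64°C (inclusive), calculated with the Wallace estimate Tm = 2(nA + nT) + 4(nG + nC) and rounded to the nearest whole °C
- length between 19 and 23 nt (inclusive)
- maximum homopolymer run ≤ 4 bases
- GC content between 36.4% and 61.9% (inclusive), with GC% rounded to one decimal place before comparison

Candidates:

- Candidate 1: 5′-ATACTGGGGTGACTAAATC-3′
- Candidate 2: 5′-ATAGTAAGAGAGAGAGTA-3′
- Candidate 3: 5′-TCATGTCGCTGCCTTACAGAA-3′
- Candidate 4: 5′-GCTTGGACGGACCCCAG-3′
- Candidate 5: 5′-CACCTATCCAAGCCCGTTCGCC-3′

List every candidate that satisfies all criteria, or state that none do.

Candidate 1 and Candidate 3.

Candidate 1 (19 nt, A=6 T=5 G=5 C=3): Tm = 2·11 + 4·8 = 54°C ✓; length 19 ✓; longest run = 4 ✓; GC 8/19 = 42.1% ✓ — passes.
Candidate 2 (18 nt, A=9 T=3 G=6 C=0): Tm = 2·12 + 4·6 = 48°C, outside 53–64°C ✗; length 18, outside 19–23 ✗; longest run = 2 ✓; GC 6/18 = 33.3%, outside 36.4–61.9% ✗ — fails.
Candidate 3 (21 nt, A=5 T=6 G=4 C=6): Tm = 2·11 + 4·10 = 62°C ✓; length 21 ✓; longest run = 2 ✓; GC 10/21 = 47.6% ✓ — passes.
Candidate 4 (17 nt, A=3 T=2 G=6 C=6): Tm = 2·5 + 4·12 = 58°C ✓; length 17, outside 19–23 ✗; longest run = 4 ✓; GC 12/17 = 70.6%, outside 36.4–61.9% ✗ — fails.
Candidate 5 (22 nt, A=4 T=4 G=3 C=11): Tm = 2·8 + 4·14 = 72°C, outside 53–64°C ✗; length 22 ✓; longest run = 3 ✓; GC 14/22 = 63.6%, outside 36.4–61.9% ✗ — fails.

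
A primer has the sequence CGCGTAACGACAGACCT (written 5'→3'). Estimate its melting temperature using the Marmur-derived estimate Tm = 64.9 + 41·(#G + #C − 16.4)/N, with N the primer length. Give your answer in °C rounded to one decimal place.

49.5°C

Base counts: A=5, T=2, G=4, C=6; G+C = 10, N = 17.
Tm = 64.9 + 41·(10 − 16.4)/17 = 64.9 + -262.40/17 = 49.5°C.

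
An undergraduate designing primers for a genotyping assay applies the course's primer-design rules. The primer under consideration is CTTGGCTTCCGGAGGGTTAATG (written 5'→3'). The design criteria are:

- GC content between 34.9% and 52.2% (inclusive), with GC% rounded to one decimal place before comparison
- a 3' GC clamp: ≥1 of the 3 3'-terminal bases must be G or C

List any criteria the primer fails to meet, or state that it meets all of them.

Fails: GC content.

Base counts: A=3, T=7, G=8, C=4 (length 22).
GC content: GC 12/22 = 54.5%, outside 34.9–52.2% ✗
GC clamp: 3' end ATG has 1 G/C ✓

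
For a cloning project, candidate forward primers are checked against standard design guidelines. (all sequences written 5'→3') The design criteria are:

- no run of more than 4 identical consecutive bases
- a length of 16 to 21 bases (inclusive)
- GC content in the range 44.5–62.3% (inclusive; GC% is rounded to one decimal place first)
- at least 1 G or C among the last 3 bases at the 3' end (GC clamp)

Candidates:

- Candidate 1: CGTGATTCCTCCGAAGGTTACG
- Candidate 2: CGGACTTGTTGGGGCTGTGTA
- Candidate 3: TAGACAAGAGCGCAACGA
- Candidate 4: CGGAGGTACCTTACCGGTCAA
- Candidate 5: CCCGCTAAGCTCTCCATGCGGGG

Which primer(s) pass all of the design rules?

Candidate 1 (22 nt, A=4 T=6 G=6 C=6): longest run = 2 ✓; length 22, outside 16–21 ✗; GC 12/22 = 54.5% ✓; 3' end ACG has 2 G/C ✓ — fails.
Candidate 2 (21 nt, A=2 T=7 G=9 C=3): longest run = 4 ✓; length 21 ✓; GC 12/21 = 57.1% ✓; 3' end GTA has 1 G/C ✓ — passes.
Candidate 3 (18 nt, A=8 T=1 G=5 C=4): longest run = 2 ✓; length 18 ✓; GC 9/18 = 50.0% ✓; 3' end CGA has 2 G/C ✓ — passes.
Candidate 4 (21 nt, A=5 T=4 G=6 C=6): longest run = 2 ✓; length 21 ✓; GC 12/21 = 57.1% ✓; 3' end CAA has 1 G/C ✓ — passes.
Candidate 5 (23 nt, A=3 T=4 G=7 C=9): longest run = 4 ✓; length 23, outside 16–21 ✗; GC 16/23 = 69.6%, outside 44.5–62.3% ✗; 3' end GGG has 3 G/C ✓ — fails.

Candidate 2, Candidate 3 and Candidate 4.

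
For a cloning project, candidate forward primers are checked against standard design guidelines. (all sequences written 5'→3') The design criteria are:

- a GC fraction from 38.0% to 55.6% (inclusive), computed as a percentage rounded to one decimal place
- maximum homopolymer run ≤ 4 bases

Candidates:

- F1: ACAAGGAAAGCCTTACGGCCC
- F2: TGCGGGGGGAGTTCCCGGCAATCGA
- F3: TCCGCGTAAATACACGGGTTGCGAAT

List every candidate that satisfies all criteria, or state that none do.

F3 only.

F1 (21 nt, A=7 T=2 G=5 C=7): GC 12/21 = 57.1%, outside 38.0–55.6% ✗; longest run = 3 ✓ — fails.
F2 (25 nt, A=4 T=4 G=11 C=6): GC 17/25 = 68.0%, outside 38.0–55.6% ✗; longest run = 6, exceeds 4 ✗ — fails.
F3 (26 nt, A=7 T=6 G=7 C=6): GC 13/26 = 50.0% ✓; longest run = 3 ✓ — passes.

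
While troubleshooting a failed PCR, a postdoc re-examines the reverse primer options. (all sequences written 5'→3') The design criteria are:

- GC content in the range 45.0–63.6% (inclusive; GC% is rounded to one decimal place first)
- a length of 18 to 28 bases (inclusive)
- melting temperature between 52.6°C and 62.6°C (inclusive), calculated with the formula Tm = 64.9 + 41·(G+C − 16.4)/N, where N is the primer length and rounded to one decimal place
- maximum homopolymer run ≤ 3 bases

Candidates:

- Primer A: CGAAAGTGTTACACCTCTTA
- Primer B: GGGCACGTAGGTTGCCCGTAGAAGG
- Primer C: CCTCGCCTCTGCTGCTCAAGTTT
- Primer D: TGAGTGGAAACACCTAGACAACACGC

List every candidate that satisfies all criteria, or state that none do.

Primer A (20 nt, A=6 T=6 G=3 C=5): GC 8/20 = 40.0%, outside 45.0–63.6% ✗; length 20 ✓; Tm = 64.9 + 41·(8 − 16.4)/20 = 47.7°C, outside 52.6–62.6°C ✗; longest run = 3 ✓ — fails.
Primer B (25 nt, A=5 T=4 G=11 C=5): GC 16/25 = 64.0%, outside 45.0–63.6% ✗; length 25 ✓; Tm = 64.9 + 41·(16 − 16.4)/25 = 64.2°C, outside 52.6–62.6°C ✗; longest run = 3 ✓ — fails.
Primer C (23 nt, A=2 T=8 G=4 C=9): GC 13/23 = 56.5% ✓; length 23 ✓; Tm = 64.9 + 41·(13 − 16.4)/23 = 58.8°C ✓; longest run = 3 ✓ — passes.
Primer D (26 nt, A=10 T=3 G=6 C=7): GC 13/26 = 50.0% ✓; length 26 ✓; Tm = 64.9 + 41·(13 − 16.4)/26 = 59.5°C ✓; longest run = 3 ✓ — passes.

Primer C and Primer D.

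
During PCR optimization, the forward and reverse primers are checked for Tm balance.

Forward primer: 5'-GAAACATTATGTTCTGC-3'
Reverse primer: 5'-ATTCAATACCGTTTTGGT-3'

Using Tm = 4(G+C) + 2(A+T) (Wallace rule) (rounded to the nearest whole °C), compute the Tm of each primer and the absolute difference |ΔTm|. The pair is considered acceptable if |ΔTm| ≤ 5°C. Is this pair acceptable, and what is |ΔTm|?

Forward: A=5 T=6 G=3 C=3 → Tm = 2·11 + 4·6 = 46°C.
Reverse: A=4 T=8 G=3 C=3 → Tm = 2·12 + 4·6 = 48°C.
|ΔTm| = |46 − 48| = 2°C, ≤ 5°C.

|ΔTm| = 2°C; the pair is acceptable.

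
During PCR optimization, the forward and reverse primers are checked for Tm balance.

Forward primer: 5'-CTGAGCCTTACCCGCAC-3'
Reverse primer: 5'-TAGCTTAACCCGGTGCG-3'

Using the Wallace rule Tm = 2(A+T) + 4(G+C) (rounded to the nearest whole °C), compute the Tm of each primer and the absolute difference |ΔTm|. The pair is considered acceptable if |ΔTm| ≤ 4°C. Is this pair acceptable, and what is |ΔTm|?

Forward: A=3 T=3 G=3 C=8 → Tm = 2·6 + 4·11 = 56°C.
Reverse: A=3 T=4 G=5 C=5 → Tm = 2·7 + 4·10 = 54°C.
|ΔTm| = |56 − 54| = 2°C, ≤ 4°C.

|ΔTm| = 2°C; the pair is acceptable.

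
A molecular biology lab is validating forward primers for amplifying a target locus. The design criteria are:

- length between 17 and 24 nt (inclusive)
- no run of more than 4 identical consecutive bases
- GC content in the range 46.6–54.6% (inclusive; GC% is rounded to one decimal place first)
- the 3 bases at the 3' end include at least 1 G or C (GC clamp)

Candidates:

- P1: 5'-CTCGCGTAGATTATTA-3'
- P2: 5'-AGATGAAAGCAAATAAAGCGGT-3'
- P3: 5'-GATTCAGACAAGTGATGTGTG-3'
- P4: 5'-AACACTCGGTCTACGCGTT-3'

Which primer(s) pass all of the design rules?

P1 (16 nt, A=4 T=6 G=3 C=3): length 16, outside 17–24 ✗; longest run = 2 ✓; GC 6/16 = 37.5%, outside 46.6–54.6% ✗; 3' end TTA has 0 G/C, need ≥1 ✗ — fails.
P2 (22 nt, A=11 T=3 G=6 C=2): length 22 ✓; longest run = 3 ✓; GC 8/22 = 36.4%, outside 46.6–54.6% ✗; 3' end GGT has 2 G/C ✓ — fails.
P3 (21 nt, A=6 T=6 G=7 C=2): length 21 ✓; longest run = 2 ✓; GC 9/21 = 42.9%, outside 46.6–54.6% ✗; 3' end GTG has 2 G/C ✓ — fails.
P4 (19 nt, A=4 T=5 G=4 C=6): length 19 ✓; longest run = 2 ✓; GC 10/19 = 52.6% ✓; 3' end GTT has 1 G/C ✓ — passes.

P4 only.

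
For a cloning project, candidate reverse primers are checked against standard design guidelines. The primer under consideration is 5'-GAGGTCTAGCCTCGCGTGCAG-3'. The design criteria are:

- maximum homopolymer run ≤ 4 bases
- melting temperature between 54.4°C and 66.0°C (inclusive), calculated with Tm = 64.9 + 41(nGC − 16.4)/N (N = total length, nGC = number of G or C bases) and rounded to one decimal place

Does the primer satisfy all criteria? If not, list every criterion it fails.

Base counts: A=3, T=4, G=8, C=6 (length 21).
homopolymer run: longest run = 2 ✓
Tm: Tm = 64.9 + 41·(14 − 16.4)/21 = 60.2°C ✓

Meets all criteria.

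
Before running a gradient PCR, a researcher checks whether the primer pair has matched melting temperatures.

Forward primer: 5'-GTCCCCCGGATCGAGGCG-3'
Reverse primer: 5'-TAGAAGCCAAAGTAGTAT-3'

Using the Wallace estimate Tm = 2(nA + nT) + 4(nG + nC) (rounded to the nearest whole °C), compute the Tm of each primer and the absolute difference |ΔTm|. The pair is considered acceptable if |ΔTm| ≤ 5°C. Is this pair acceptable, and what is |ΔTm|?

|ΔTm| = 16°C; the pair is not acceptable.

Forward: A=2 T=2 G=7 C=7 → Tm = 2·4 + 4·14 = 64°C.
Reverse: A=8 T=4 G=4 C=2 → Tm = 2·12 + 4·6 = 48°C.
|ΔTm| = |64 − 48| = 16°C, > 5°C.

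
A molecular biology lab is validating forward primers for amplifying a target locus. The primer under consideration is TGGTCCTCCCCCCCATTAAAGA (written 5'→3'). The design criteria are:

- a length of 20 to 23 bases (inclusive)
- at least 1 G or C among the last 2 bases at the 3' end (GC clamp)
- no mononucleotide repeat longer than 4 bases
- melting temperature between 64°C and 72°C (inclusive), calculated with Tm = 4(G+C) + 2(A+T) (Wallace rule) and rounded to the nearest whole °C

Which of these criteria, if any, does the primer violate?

Base counts: A=5, T=5, G=3, C=9 (length 22).
length: length 22 ✓
GC clamp: 3' end GA has 1 G/C ✓
homopolymer run: longest run = 7, exceeds 4 ✗
Tm: Tm = 2·10 + 4·12 = 68°C ✓

Fails: homopolymer run.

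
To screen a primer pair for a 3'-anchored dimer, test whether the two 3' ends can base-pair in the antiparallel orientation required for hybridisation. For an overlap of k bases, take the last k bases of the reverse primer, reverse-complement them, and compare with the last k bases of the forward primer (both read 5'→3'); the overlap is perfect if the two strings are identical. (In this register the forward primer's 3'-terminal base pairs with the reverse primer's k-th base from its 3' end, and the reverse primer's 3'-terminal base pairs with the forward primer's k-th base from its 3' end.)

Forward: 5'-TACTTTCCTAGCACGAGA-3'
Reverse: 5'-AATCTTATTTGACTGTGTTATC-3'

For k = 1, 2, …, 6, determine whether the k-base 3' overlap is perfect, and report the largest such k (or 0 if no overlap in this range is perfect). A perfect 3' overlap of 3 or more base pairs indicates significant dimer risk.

Last 6 bases (5'→3') — forward …ACGAGA, reverse …GTTATC.
Reverse complement of the reverse primer's last 6 bases: GATAAC; its first k bases are the reverse complement of the reverse primer's last k bases, so a perfect k-base overlap needs the forward primer's last k bases to equal them.
Comparing (forward last k vs required): k=1: A vs G ✗; k=2: GA vs GA ✓; k=3: AGA vs GAT ✗; k=4: GAGA vs GATA ✗; k=5: CGAGA vs GATAA ✗; k=6: ACGAGA vs GATAAC ✗.
Only k = 2 is perfect, so the longest perfect 3' overlap is 2.

Longest perfect overlap: 2 complementary base pairs; below the dimer-risk threshold (threshold 3).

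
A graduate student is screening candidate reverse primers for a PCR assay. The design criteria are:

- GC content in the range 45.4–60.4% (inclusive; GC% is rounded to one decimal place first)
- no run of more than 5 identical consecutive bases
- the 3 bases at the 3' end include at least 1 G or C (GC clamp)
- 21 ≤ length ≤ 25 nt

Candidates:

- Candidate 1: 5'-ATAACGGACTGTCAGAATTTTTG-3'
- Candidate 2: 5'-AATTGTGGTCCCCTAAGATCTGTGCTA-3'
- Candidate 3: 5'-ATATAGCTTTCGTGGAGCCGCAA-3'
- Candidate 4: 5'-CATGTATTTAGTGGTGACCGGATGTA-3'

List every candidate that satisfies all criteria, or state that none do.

Candidate 3 only.

Candidate 1 (23 nt, A=7 T=8 G=5 C=3): GC 8/23 = 34.8%, outside 45.4–60.4% ✗; longest run = 5 ✓; 3' end TTG has 1 G/C ✓; length 23 ✓ — fails.
Candidate 2 (27 nt, A=6 T=9 G=6 C=6): GC 12/27 = 44.4%, outside 45.4–60.4% ✗; longest run = 4 ✓; 3' end CTA has 1 G/C ✓; length 27, outside 21–25 ✗ — fails.
Candidate 3 (23 nt, A=6 T=6 G=6 C=5): GC 11/23 = 47.8% ✓; longest run = 3 ✓; 3' end CAA has 1 G/C ✓; length 23 ✓ — passes.
Candidate 4 (26 nt, A=6 T=9 G=8 C=3): GC 11/26 = 42.3%, outside 45.4–60.4% ✗; longest run = 3 ✓; 3' end GTA has 1 G/C ✓; length 26, outside 21–25 ✗ — fails.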